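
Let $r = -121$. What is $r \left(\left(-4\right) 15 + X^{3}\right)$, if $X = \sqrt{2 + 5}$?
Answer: $7260 - 847 \sqrt{7} \approx 5019.0$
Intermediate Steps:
$X = \sqrt{7} \approx 2.6458$
$r \left(\left(-4\right) 15 + X^{3}\right) = - 121 \left(\left(-4\right) 15 + \left(\sqrt{7}\right)^{3}\right) = - 121 \left(-60 + 7 \sqrt{7}\right) = 7260 - 847 \sqrt{7}$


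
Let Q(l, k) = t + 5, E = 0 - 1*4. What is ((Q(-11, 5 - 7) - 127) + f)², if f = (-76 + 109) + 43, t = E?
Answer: 2500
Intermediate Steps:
E = -4 (E = 0 - 4 = -4)
t = -4
Q(l, k) = 1 (Q(l, k) = -4 + 5 = 1)
f = 76 (f = 33 + 43 = 76)
((Q(-11, 5 - 7) - 127) + f)² = ((1 - 127) + 76)² = (-126 + 76)² = (-50)² = 2500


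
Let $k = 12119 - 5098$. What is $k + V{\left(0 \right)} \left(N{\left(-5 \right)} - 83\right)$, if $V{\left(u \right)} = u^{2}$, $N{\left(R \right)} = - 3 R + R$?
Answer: $7021$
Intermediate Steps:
$N{\left(R \right)} = - 2 R$
$k = 7021$
$k + V{\left(0 \right)} \left(N{\left(-5 \right)} - 83\right) = 7021 + 0^{2} \left(\left(-2\right) \left(-5\right) - 83\right) = 7021 + 0 \left(10 - 83\right) = 7021 + 0 \left(-73\right) = 7021 + 0 = 7021$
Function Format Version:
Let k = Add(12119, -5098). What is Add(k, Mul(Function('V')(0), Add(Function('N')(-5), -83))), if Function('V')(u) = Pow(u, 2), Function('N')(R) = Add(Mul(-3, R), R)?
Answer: 7021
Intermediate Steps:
Function('N')(R) = Mul(-2, R)
k = 7021
Add(k, Mul(Function('V')(0), Add(Function('N')(-5), -83))) = Add(7021, Mul(Pow(0, 2), Add(Mul(-2, -5), -83))) = Add(7021, Mul(0, Add(10, -83))) = Add(7021, Mul(0, -73)) = Add(7021, 0) = 7021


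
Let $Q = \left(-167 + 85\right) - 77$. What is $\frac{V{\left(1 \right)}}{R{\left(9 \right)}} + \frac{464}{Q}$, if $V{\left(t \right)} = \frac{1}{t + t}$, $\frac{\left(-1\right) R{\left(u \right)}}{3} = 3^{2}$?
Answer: $- \frac{8405}{2862} \approx -2.9368$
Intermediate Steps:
$R{\left(u \right)} = -27$ ($R{\left(u \right)} = - 3 \cdot 3^{2} = \left(-3\right) 9 = -27$)
$Q = -159$ ($Q = -82 - 77 = -159$)
$V{\left(t \right)} = \frac{1}{2 t}$
$\frac{V{\left(1 \right)}}{R{\left(9 \right)}} + \frac{464}{Q} = \frac{\frac{1}{2} \cdot 1^{-1}}{-27} + \frac{464}{-159} = \frac{1}{2} \cdot 1 \left(- \frac{1}{27}\right) + 464 \left(- \frac{1}{159}\right) = \frac{1}{2} \left(- \frac{1}{27}\right) - \frac{464}{159} = - \frac{1}{54} - \frac{464}{159} = - \frac{8405}{2862}$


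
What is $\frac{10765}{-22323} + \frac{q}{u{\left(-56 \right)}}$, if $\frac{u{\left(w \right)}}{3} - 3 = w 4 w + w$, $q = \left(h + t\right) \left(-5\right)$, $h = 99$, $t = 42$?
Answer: $- \frac{139711520}{278836593} \approx -0.50105$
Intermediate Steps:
$q = -705$ ($q = \left(99 + 42\right) \left(-5\right) = 141 \left(-5\right) = -705$)
$u{\left(w \right)} = 9 + 3 w + 12 w^{2}$ ($u{\left(w \right)} = 9 + 3 \left(w 4 w + w\right) = 9 + 3 \left(4 w w + w\right) = 9 + 3 \left(4 w^{2} + w\right) = 9 + 3 \left(w + 4 w^{2}\right) = 9 + \left(3 w + 12 w^{2}\right) = 9 + 3 w + 12 w^{2}$)
$\frac{10765}{-22323} + \frac{q}{u{\left(-56 \right)}} = \frac{10765}{-22323} - \frac{705}{9 + 3 \left(-56\right) + 12 \left(-56\right)^{2}} = 10765 \left(- \frac{1}{22323}\right) - \frac{705}{9 - 168 + 12 \cdot 3136} = - \frac{10765}{22323} - \frac{705}{9 - 168 + 37632} = - \frac{10765}{22323} - \frac{705}{37473} = - \frac{10765}{22323} - \frac{235}{12491} = - \frac{139711520}{278836593}$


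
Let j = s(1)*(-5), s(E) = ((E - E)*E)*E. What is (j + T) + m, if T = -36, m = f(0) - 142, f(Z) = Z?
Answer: -178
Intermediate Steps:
s(E) = 0 (s(E) = (0*E)*E = 0*E = 0)
m = -142 (m = 0 - 142 = -142)
j = 0 (j = 0*(-5) = 0)
(j + T) + m = (0 - 36) - 142 = -36 - 142 = -178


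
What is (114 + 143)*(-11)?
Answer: -2827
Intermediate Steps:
(114 + 143)*(-11) = 257*(-11) = -2827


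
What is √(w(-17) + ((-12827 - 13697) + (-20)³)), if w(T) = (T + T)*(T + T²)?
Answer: 2*I*√10943 ≈ 209.22*I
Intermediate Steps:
w(T) = 2*T*(T + T²) (w(T) = (2*T)*(T + T²) = 2*T*(T + T²))
√(w(-17) + ((-12827 - 13697) + (-20)³)) = √(2*(-17)²*(1 - 17) + ((-12827 - 13697) + (-20)³)) = √(2*289*(-16) + (-26524 - 8000)) = √(-9248 - 34524) = √(-43772) = 2*I*√10943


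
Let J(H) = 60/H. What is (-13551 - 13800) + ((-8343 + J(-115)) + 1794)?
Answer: -779712/23 ≈ -33901.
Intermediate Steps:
(-13551 - 13800) + ((-8343 + J(-115)) + 1794) = (-13551 - 13800) + ((-8343 + 60/(-115)) + 1794) = -27351 + ((-8343 + 60*(-1/115)) + 1794) = -27351 + ((-8343 - 12/23) + 1794) = -27351 + (-191901/23 + 1794) = -27351 - 150639/23 = -779712/23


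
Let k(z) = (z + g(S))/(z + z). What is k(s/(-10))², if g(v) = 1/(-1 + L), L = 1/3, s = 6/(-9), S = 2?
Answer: 1849/16 ≈ 115.56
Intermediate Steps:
s = -⅔ (s = 6*(-⅑) = -⅔ ≈ -0.66667)
L = ⅓ ≈ 0.33333
g(v) = -3/2 (g(v) = 1/(-1 + ⅓) = 1/(-⅔) = -3/2)
k(z) = (-3/2 + z)/(2*z) (k(z) = (z - 3/2)/(z + z) = (-3/2 + z)/((2*z)) = (-3/2 + z)*(1/(2*z)) = (-3/2 + z)/(2*z))
k(s/(-10))² = ((-3 + 2*(-⅔/(-10)))/(4*((-⅔/(-10)))))² = ((-3 + 2*(-⅔*(-⅒)))/(4*((-⅔*(-⅒)))))² = ((-3 + 2*(1/15))/(4*(1/15)))² = ((¼)*15*(-3 + 2/15))² = ((¼)*15*(-43/15))² = (-43/4)² = 1849/16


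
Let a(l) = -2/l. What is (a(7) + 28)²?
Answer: 37636/49 ≈ 768.08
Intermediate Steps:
(a(7) + 28)² = (-2/7 + 28)² = (194/7)² = 37636/49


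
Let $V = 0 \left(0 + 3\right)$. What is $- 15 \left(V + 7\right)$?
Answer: $-105$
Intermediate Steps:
$V = 0$ ($V = 0 \cdot 3 = 0$)
$- 15 \left(V + 7\right) = - 15 \left(0 + 7\right) = \left(-15\right) 7 = -105$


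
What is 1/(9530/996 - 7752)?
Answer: -498/3855731 ≈ -0.00012916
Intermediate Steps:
1/(9530/996 - 7752) = 1/(9530*(1/996) - 7752) = 1/(4765/498 - 7752) = 1/(-3855731/498) = -498/3855731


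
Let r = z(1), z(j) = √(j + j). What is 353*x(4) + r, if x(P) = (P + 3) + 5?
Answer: 4236 + √2 ≈ 4237.4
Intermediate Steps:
z(j) = √2*√j (z(j) = √(2*j) = √2*√j)
r = √2 (r = √2*√1 = √2*1 = √2 ≈ 1.4142)
x(P) = 8 + P (x(P) = (3 + P) + 5 = 8 + P)
353*x(4) + r = 353*(8 + 4) + √2 = 353*12 + √2 = 4236 + √2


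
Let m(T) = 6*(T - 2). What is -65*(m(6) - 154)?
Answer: 8450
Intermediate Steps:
m(T) = -12 + 6*T (m(T) = 6*(-2 + T) = -12 + 6*T)
-65*(m(6) - 154) = -65*((-12 + 6*6) - 154) = -65*((-12 + 36) - 154) = -65*(24 - 154) = -65*(-130) = 8450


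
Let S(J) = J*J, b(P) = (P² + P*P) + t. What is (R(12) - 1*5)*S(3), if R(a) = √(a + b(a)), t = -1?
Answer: -45 + 9*√299 ≈ 110.62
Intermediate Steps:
b(P) = -1 + 2*P² (b(P) = (P² + P*P) - 1 = (P² + P²) - 1 = 2*P² - 1 = -1 + 2*P²)
S(J) = J²
R(a) = √(-1 + a + 2*a²) (R(a) = √(a + (-1 + 2*a²)) = √(-1 + a + 2*a²))
(R(12) - 1*5)*S(3) = (√(-1 + 12 + 2*12²) - 1*5)*3² = (√(-1 + 12 + 2*144) - 5)*9 = (√(-1 + 12 + 288) - 5)*9 = (√299 - 5)*9 = (-5 + √299)*9 = -45 + 9*√299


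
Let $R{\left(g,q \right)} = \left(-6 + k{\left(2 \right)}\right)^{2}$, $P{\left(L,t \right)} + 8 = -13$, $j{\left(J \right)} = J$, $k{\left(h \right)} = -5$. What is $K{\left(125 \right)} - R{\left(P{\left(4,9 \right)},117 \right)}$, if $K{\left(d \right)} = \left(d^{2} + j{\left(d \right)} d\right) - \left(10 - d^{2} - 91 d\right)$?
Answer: $58119$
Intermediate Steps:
$P{\left(L,t \right)} = -21$ ($P{\left(L,t \right)} = -8 - 13 = -21$)
$R{\left(g,q \right)} = 121$ ($R{\left(g,q \right)} = \left(-6 - 5\right)^{2} = \left(-11\right)^{2} = 121$)
$K{\left(d \right)} = -10 + 3 d^{2} + 91 d$ ($K{\left(d \right)} = \left(d^{2} + d d\right) - \left(10 - d^{2} - 91 d\right) = \left(d^{2} + d^{2}\right) + \left(-10 + d^{2} + 91 d\right) = 2 d^{2} + \left(-10 + d^{2} + 91 d\right) = -10 + 3 d^{2} + 91 d$)
$K{\left(125 \right)} - R{\left(P{\left(4,9 \right)},117 \right)} = \left(-10 + 3 \cdot 125^{2} + 91 \cdot 125\right) - 121 = \left(-10 + 3 \cdot 15625 + 11375\right) - 121 = \left(-10 + 46875 + 11375\right) - 121 = 58240 - 121 = 58119$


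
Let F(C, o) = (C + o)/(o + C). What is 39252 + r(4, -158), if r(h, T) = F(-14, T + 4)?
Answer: 39253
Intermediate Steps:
F(C, o) = 1 (F(C, o) = (C + o)/(C + o) = 1)
r(h, T) = 1
39252 + r(4, -158) = 39252 + 1 = 39253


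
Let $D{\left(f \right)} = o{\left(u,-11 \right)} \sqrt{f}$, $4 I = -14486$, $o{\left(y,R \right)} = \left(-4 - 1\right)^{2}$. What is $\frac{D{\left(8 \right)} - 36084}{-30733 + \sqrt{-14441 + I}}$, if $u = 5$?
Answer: $\frac{2217939144}{1889070703} - \frac{3073300 \sqrt{2}}{1889070703} - \frac{8500 i \sqrt{5}}{1889070703} + \frac{3067140 i \sqrt{10}}{1889070703} \approx 1.1718 + 0.0051243 i$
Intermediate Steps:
$o{\left(y,R \right)} = 25$ ($o{\left(y,R \right)} = \left(-5\right)^{2} = 25$)
$I = - \frac{7243}{2}$ ($I = \frac{1}{4} \left(-14486\right) = - \frac{7243}{2} \approx -3621.5$)
$D{\left(f \right)} = 25 \sqrt{f}$
$\frac{D{\left(8 \right)} - 36084}{-30733 + \sqrt{-14441 + I}} = \frac{25 \sqrt{8} - 36084}{-30733 + \sqrt{-14441 - \frac{7243}{2}}} = \frac{25 \cdot 2 \sqrt{2} - 36084}{-30733 + \sqrt{- \frac{36125}{2}}} = \frac{50 \sqrt{2} - 36084}{-30733 + \frac{85 i \sqrt{10}}{2}} = \frac{-36084 + 50 \sqrt{2}}{-30733 + \frac{85 i \sqrt{10}}{2}}$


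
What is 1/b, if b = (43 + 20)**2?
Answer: 1/3969 ≈ 0.00025195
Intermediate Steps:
b = 3969 (b = 63**2 = 3969)
1/b = 1/3969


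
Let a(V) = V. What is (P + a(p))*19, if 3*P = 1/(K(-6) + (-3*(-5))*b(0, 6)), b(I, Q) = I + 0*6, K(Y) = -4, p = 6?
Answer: 1349/12 ≈ 112.42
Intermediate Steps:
b(I, Q) = I (b(I, Q) = I + 0 = I)
P = -1/12 (P = 1/(3*(-4 - 3*(-5)*0)) = 1/(3*(-4 + 15*0)) = 1/(3*(-4 + 0)) = (1/3)/(-4) = (1/3)*(-1/4) = -1/12 ≈ -0.083333)
(P + a(p))*19 = (-1/12 + 6)*19 = (71/12)*19 = 1349/12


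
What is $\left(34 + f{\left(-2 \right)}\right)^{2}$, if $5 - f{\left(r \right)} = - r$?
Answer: $1369$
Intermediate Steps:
$f{\left(r \right)} = 5 + r$ ($f{\left(r \right)} = 5 - - r = 5 + r$)
$\left(34 + f{\left(-2 \right)}\right)^{2} = \left(34 + \left(5 - 2\right)\right)^{2} = \left(34 + 3\right)^{2} = 37^{2} = 1369$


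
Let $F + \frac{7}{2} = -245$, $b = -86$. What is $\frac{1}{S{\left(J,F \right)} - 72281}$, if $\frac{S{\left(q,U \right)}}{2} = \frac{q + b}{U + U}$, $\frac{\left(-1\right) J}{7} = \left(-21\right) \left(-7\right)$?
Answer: $- \frac{497}{35921427} \approx -1.3836 \cdot 10^{-5}$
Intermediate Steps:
$J = -1029$ ($J = - 7 \left(\left(-21\right) \left(-7\right)\right) = \left(-7\right) 147 = -1029$)
$F = - \frac{497}{2}$ ($F = - \frac{7}{2} - 245 = - \frac{497}{2} \approx -248.5$)
$S{\left(q,U \right)} = \frac{-86 + q}{U}$ ($S{\left(q,U \right)} = 2 \frac{q - 86}{U + U} = 2 \frac{-86 + q}{2 U} = \frac{-86 + q}{U}$)
$\frac{1}{S{\left(J,F \right)} - 72281} = \frac{1}{\frac{-86 - 1029}{- \frac{497}{2}} - 72281} = \frac{1}{\left(- \frac{2}{497}\right) \left(-1115\right) - 72281} = \frac{1}{\frac{2230}{497} - 72281} = \frac{1}{- \frac{35921427}{497}} = - \frac{497}{35921427}$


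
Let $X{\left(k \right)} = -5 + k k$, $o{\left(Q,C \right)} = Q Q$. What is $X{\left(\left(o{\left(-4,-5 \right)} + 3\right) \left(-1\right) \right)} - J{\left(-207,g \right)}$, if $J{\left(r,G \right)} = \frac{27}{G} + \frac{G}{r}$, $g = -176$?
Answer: $\frac{12944405}{36432} \approx 355.3$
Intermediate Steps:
$o{\left(Q,C \right)} = Q^{2}$
$X{\left(k \right)} = -5 + k^{2}$
$X{\left(\left(o{\left(-4,-5 \right)} + 3\right) \left(-1\right) \right)} - J{\left(-207,g \right)} = \left(-5 + \left(\left(\left(-4\right)^{2} + 3\right) \left(-1\right)\right)^{2}\right) - \left(\frac{27}{-176} - \frac{176}{-207}\right) = \left(-5 + \left(\left(16 + 3\right) \left(-1\right)\right)^{2}\right) - \left(27 \left(- \frac{1}{176}\right) - - \frac{176}{207}\right) = \left(-5 + \left(19 \left(-1\right)\right)^{2}\right) - \left(- \frac{27}{176} + \frac{176}{207}\right) = \left(-5 + \left(-19\right)^{2}\right) - \frac{25387}{36432} = \left(-5 + 361\right) - \frac{25387}{36432} = 356 - \frac{25387}{36432} = \frac{12944405}{36432}$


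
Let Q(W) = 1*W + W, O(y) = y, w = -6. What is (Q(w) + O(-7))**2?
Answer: 361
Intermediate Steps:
Q(W) = 2*W (Q(W) = W + W = 2*W)
(Q(w) + O(-7))**2 = (2*(-6) - 7)**2 = (-12 - 7)**2 = (-19)**2 = 361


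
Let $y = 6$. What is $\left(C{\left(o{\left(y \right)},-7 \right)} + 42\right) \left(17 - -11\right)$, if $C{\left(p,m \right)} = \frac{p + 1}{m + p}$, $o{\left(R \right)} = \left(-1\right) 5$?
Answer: $\frac{3556}{3} \approx 1185.3$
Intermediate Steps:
$o{\left(R \right)} = -5$
$C{\left(p,m \right)} = \frac{1 + p}{m + p}$
$\left(C{\left(o{\left(y \right)},-7 \right)} + 42\right) \left(17 - -11\right) = \left(\frac{1 - 5}{-7 - 5} + 42\right) \left(17 - -11\right) = \left(\frac{1}{-12} \left(-4\right) + 42\right) \left(17 + 11\right) = \left(\left(- \frac{1}{12}\right) \left(-4\right) + 42\right) 28 = \left(\frac{1}{3} + 42\right) 28 = \frac{127}{3} \cdot 28 = \frac{3556}{3}$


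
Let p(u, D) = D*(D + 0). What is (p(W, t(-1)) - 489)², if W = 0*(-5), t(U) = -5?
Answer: 215296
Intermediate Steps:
W = 0
p(u, D) = D² (p(u, D) = D*D = D²)
(p(W, t(-1)) - 489)² = ((-5)² - 489)² = (25 - 489)² = (-464)² = 215296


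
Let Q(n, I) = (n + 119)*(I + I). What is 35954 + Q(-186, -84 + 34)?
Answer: 42654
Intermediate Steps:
Q(n, I) = 2*I*(119 + n) (Q(n, I) = (119 + n)*(2*I) = 2*I*(119 + n))
35954 + Q(-186, -84 + 34) = 35954 + 2*(-84 + 34)*(119 - 186) = 35954 + 2*(-50)*(-67) = 35954 + 6700 = 42654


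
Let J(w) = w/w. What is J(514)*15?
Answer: 15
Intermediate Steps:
J(w) = 1
J(514)*15 = 1*15 = 15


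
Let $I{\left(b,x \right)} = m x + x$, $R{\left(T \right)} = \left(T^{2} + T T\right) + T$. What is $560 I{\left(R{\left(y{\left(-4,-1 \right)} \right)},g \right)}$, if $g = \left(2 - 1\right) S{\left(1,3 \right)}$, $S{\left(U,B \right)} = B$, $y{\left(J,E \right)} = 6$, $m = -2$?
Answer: $-1680$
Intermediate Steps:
$R{\left(T \right)} = T + 2 T^{2}$ ($R{\left(T \right)} = \left(T^{2} + T^{2}\right) + T = 2 T^{2} + T = T + 2 T^{2}$)
$g = 3$ ($g = \left(2 - 1\right) 3 = 1 \cdot 3 = 3$)
$I{\left(b,x \right)} = - x$ ($I{\left(b,x \right)} = - 2 x + x = - x$)
$560 I{\left(R{\left(y{\left(-4,-1 \right)} \right)},g \right)} = 560 \left(\left(-1\right) 3\right) = 560 \left(-3\right) = -1680$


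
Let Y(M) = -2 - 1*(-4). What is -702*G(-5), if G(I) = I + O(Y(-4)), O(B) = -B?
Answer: 4914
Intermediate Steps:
Y(M) = 2 (Y(M) = -2 + 4 = 2)
G(I) = -2 + I (G(I) = I - 1*2 = I - 2 = -2 + I)
-702*G(-5) = -702*(-2 - 5) = -702*(-7) = 4914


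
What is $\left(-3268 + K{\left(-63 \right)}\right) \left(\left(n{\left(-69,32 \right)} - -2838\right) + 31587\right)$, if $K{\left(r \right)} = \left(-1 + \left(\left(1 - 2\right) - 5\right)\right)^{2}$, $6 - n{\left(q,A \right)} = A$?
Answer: $-110730381$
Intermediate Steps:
$n{\left(q,A \right)} = 6 - A$
$K{\left(r \right)} = 49$ ($K{\left(r \right)} = \left(-1 - 6\right)^{2} = \left(-7\right)^{2} = 49$)
$\left(-3268 + K{\left(-63 \right)}\right) \left(\left(n{\left(-69,32 \right)} - -2838\right) + 31587\right) = \left(-3268 + 49\right) \left(\left(\left(6 - 32\right) - -2838\right) + 31587\right) = - 3219 \left(\left(\left(6 - 32\right) + 2838\right) + 31587\right) = - 3219 \left(\left(-26 + 2838\right) + 31587\right) = - 3219 \left(2812 + 31587\right) = \left(-3219\right) 34399 = -110730381$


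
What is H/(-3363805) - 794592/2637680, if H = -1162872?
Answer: 986079186/22181602931 ≈ 0.044455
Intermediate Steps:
H/(-3363805) - 794592/2637680 = -1162872/(-3363805) - 794592/2637680 = -1162872*(-1/3363805) - 794592*1/2637680 = 1162872/3363805 - 49662/164855 = 986079186/22181602931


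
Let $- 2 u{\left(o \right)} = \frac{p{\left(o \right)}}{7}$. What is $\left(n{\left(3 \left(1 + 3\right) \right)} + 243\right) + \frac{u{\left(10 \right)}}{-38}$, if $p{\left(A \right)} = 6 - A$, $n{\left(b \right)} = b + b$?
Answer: $\frac{35510}{133} \approx 266.99$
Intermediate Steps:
$n{\left(b \right)} = 2 b$
$u{\left(o \right)} = - \frac{3}{7} + \frac{o}{14}$ ($u{\left(o \right)} = - \frac{\left(6 - o\right) \frac{1}{7}}{2} = - \frac{\frac{6}{7} - \frac{o}{7}}{2} = - \frac{3}{7} + \frac{o}{14}$)
$\left(n{\left(3 \left(1 + 3\right) \right)} + 243\right) + \frac{u{\left(10 \right)}}{-38} = \left(2 \cdot 3 \left(1 + 3\right) + 243\right) + \frac{- \frac{3}{7} + \frac{1}{14} \cdot 10}{-38} = \left(2 \cdot 3 \cdot 4 + 243\right) + \left(- \frac{3}{7} + \frac{5}{7}\right) \left(- \frac{1}{38}\right) = \left(2 \cdot 12 + 243\right) + \frac{2}{7} \left(- \frac{1}{38}\right) = \left(24 + 243\right) - \frac{1}{133} = 267 - \frac{1}{133} = \frac{35510}{133}$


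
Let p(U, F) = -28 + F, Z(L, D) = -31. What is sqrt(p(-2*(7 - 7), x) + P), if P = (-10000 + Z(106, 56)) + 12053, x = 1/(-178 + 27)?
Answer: sqrt(45465043)/151 ≈ 44.654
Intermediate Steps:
x = -1/151 (x = 1/(-151) = -1/151 ≈ -0.0066225)
P = 2022 (P = (-10000 - 31) + 12053 = -10031 + 12053 = 2022)
sqrt(p(-2*(7 - 7), x) + P) = sqrt((-28 - 1/151) + 2022) = sqrt(-4229/151 + 2022) = sqrt(301093/151) = sqrt(45465043)/151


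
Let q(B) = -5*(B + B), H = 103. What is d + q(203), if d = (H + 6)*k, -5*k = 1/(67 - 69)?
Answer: -20191/10 ≈ -2019.1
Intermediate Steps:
k = ⅒ (k = -1/(5*(67 - 69)) = -⅕/(-2) = -⅕*(-½) = ⅒ ≈ 0.10000)
q(B) = -10*B
d = 109/10 (d = (103 + 6)*(⅒) = 109*(⅒) = 109/10 ≈ 10.900)
d + q(203) = 109/10 - 10*203 = 109/10 - 2030 = -20191/10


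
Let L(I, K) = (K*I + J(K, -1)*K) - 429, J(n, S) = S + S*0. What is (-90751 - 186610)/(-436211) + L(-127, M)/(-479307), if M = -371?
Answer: 112413415378/209078985777 ≈ 0.53766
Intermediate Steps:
J(n, S) = S (J(n, S) = S + 0 = S)
L(I, K) = -429 - K + I*K (L(I, K) = (K*I - K) - 429 = (I*K - K) - 429 = (-K + I*K) - 429 = -429 - K + I*K)
(-90751 - 186610)/(-436211) + L(-127, M)/(-479307) = (-90751 - 186610)/(-436211) + (-429 - 1*(-371) - 127*(-371))/(-479307) = -277361*(-1/436211) + (-429 + 371 + 47117)*(-1/479307) = 277361/436211 + 47059*(-1/479307) = 277361/436211 - 47059/479307 = 112413415378/209078985777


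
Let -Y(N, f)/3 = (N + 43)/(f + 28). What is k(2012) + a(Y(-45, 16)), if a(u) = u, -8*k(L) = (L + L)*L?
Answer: -22264789/22 ≈ -1.0120e+6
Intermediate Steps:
Y(N, f) = -3*(43 + N)/(28 + f) (Y(N, f) = -3*(N + 43)/(f + 28) = -3*(43 + N)/(28 + f))
k(L) = -L²/4 (k(L) = -(L + L)*L/8 = -2*L*L/8 = -L²/4)
k(2012) + a(Y(-45, 16)) = -¼*2012² + 3*(-43 - 1*(-45))/(28 + 16) = -¼*4048144 + 3*(-43 + 45)/44 = -1012036 + 3*(1/44)*2 = -1012036 + 3/22 = -22264789/22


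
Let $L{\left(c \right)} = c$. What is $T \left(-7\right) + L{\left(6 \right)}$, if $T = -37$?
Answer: $265$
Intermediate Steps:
$T \left(-7\right) + L{\left(6 \right)} = \left(-37\right) \left(-7\right) + 6 = 259 + 6 = 265$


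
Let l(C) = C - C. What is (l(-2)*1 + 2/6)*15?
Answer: 5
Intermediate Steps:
l(C) = 0
(l(-2)*1 + 2/6)*15 = (0*1 + 2/6)*15 = (0 + 2*(⅙))*15 = (0 + ⅓)*15 = (⅓)*15 = 5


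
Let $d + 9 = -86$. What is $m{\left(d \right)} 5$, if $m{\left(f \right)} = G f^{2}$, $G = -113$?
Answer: $-5099125$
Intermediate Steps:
$d = -95$ ($d = -9 - 86 = -95$)
$m{\left(f \right)} = - 113 f^{2}$
$m{\left(d \right)} 5 = - 113 \left(-95\right)^{2} \cdot 5 = \left(-113\right) 9025 \cdot 5 = \left(-1019825\right) 5 = -5099125$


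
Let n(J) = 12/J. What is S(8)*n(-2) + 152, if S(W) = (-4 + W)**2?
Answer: 56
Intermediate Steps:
S(8)*n(-2) + 152 = (-4 + 8)**2*(12/(-2)) + 152 = 4**2*(12*(-1/2)) + 152 = 16*(-6) + 152 = -96 + 152 = 56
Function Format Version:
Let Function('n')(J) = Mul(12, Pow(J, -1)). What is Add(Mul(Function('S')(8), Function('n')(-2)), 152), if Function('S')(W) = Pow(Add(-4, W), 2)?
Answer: 56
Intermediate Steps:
Add(Mul(Function('S')(8), Function('n')(-2)), 152) = Add(Mul(Pow(Add(-4, 8), 2), Mul(12, Pow(-2, -1))), 152) = Add(Mul(Pow(4, 2), Mul(12, Rational(-1, 2))), 152) = Add(Mul(16, -6), 152) = Add(-96, 152) = 56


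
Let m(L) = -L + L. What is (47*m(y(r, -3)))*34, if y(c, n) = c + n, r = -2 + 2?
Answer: 0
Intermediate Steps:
r = 0
m(L) = 0
(47*m(y(r, -3)))*34 = (47*0)*34 = 0*34 = 0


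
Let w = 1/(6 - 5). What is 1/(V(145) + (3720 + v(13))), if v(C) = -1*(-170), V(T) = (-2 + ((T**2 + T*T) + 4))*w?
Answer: 1/45942 ≈ 2.1767e-5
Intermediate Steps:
w = 1 (w = 1/1 = 1)
V(T) = 2 + 2*T**2 (V(T) = (-2 + ((T**2 + T*T) + 4))*1 = (-2 + ((T**2 + T**2) + 4))*1 = (-2 + (2*T**2 + 4))*1 = (-2 + (4 + 2*T**2))*1 = (2 + 2*T**2)*1 = 2 + 2*T**2)
v(C) = 170
1/(V(145) + (3720 + v(13))) = 1/((2 + 2*145**2) + (3720 + 170)) = 1/((2 + 2*21025) + 3890) = 1/((2 + 42050) + 3890) = 1/(42052 + 3890) = 1/45942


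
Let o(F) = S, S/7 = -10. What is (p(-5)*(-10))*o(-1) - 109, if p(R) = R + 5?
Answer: -109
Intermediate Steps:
S = -70 (S = 7*(-10) = -70)
o(F) = -70
p(R) = 5 + R
(p(-5)*(-10))*o(-1) - 109 = ((5 - 5)*(-10))*(-70) - 109 = (0*(-10))*(-70) - 109 = 0*(-70) - 109 = 0 - 109 = -109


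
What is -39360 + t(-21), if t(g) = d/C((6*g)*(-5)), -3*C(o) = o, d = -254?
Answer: -4132673/105 ≈ -39359.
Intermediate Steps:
C(o) = -o/3
t(g) = -127/(5*g) (t(g) = -254*1/(10*g) = -127/(5*g))
-39360 + t(-21) = -39360 - 127/5/(-21) = -39360 - 127/5*(-1/21) = -39360 + 127/105 = -4132673/105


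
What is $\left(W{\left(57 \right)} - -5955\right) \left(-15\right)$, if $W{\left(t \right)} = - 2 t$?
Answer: $-87615$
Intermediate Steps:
$\left(W{\left(57 \right)} - -5955\right) \left(-15\right) = \left(\left(-2\right) 57 - -5955\right) \left(-15\right) = \left(-114 + 5955\right) \left(-15\right) = 5841 \left(-15\right) = -87615$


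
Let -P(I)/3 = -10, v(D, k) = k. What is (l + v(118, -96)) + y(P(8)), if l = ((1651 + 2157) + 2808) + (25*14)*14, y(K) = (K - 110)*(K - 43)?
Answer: 12460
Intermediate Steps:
P(I) = 30 (P(I) = -3*(-10) = 30)
y(K) = (-110 + K)*(-43 + K)
l = 11516 (l = (3808 + 2808) + 350*14 = 6616 + 4900 = 11516)
(l + v(118, -96)) + y(P(8)) = (11516 - 96) + (4730 + 30**2 - 153*30) = 11420 + (4730 + 900 - 4590) = 11420 + 1040 = 12460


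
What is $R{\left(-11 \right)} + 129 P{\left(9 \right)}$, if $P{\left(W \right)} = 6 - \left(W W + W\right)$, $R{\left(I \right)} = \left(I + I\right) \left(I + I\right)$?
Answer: $-10352$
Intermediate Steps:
$R{\left(I \right)} = 4 I^{2}$ ($R{\left(I \right)} = 2 I 2 I = 4 I^{2}$)
$P{\left(W \right)} = 6 - W - W^{2}$ ($P{\left(W \right)} = 6 - \left(W^{2} + W\right) = 6 - \left(W + W^{2}\right) = 6 - W - W^{2}$)
$R{\left(-11 \right)} + 129 P{\left(9 \right)} = 4 \left(-11\right)^{2} + 129 \left(6 - 9 - 9^{2}\right) = 4 \cdot 121 + 129 \left(6 - 9 - 81\right) = 484 + 129 \left(6 - 9 - 81\right) = 484 + 129 \left(-84\right) = 484 - 10836 = -10352$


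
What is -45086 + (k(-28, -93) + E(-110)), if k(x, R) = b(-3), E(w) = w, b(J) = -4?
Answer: -45200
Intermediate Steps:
k(x, R) = -4
-45086 + (k(-28, -93) + E(-110)) = -45086 + (-4 - 110) = -45086 - 114 = -45200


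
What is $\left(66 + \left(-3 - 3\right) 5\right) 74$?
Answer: $2664$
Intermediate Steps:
$\left(66 + \left(-3 - 3\right) 5\right) 74 = \left(66 - 30\right) 74 = 36 \cdot 74 = 2664$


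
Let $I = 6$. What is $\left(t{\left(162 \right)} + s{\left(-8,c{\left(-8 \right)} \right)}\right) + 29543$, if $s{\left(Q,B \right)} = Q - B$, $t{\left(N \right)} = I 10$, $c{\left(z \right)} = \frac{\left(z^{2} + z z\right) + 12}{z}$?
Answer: $\frac{59225}{2} \approx 29613.0$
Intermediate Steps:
$c{\left(z \right)} = \frac{12 + 2 z^{2}}{z}$ ($c{\left(z \right)} = \frac{\left(z^{2} + z^{2}\right) + 12}{z} = \frac{2 z^{2} + 12}{z} = \frac{12 + 2 z^{2}}{z}$)
$t{\left(N \right)} = 60$ ($t{\left(N \right)} = 6 \cdot 10 = 60$)
$\left(t{\left(162 \right)} + s{\left(-8,c{\left(-8 \right)} \right)}\right) + 29543 = \left(60 - \left(8 - 16 - \frac{3}{2}\right)\right) + 29543 = \left(60 - \left(-8 - \frac{3}{2}\right)\right) + 29543 = \left(60 - - \frac{19}{2}\right) + 29543 = \left(60 + \left(-8 + \frac{35}{2}\right)\right) + 29543 = \left(60 + \frac{19}{2}\right) + 29543 = \frac{139}{2} + 29543 = \frac{59225}{2}$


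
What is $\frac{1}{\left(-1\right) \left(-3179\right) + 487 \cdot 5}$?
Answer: $\frac{1}{5614} \approx 0.00017813$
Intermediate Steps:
$\frac{1}{\left(-1\right) \left(-3179\right) + 487 \cdot 5} = \frac{1}{3179 + 2435} = \frac{1}{5614}$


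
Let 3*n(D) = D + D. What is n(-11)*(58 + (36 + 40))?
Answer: -2948/3 ≈ -982.67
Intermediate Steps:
n(D) = 2*D/3 (n(D) = (D + D)/3 = (2*D)/3 = 2*D/3)
n(-11)*(58 + (36 + 40)) = ((⅔)*(-11))*(58 + (36 + 40)) = -22*(58 + 76)/3 = -22/3*134 = -2948/3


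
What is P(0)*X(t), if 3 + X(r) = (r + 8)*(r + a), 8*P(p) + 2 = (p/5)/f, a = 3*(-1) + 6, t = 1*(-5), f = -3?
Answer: 9/4 ≈ 2.2500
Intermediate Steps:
t = -5
a = 3 (a = -3 + 6 = 3)
P(p) = -¼ - p/120 (P(p) = -¼ + ((p/5)/(-3))/8 = -¼ + ((p*(⅕))*(-⅓))/8 = -¼ + ((p/5)*(-⅓))/8 = -¼ + (-p/15)/8 = -¼ - p/120)
X(r) = -3 + (3 + r)*(8 + r) (X(r) = -3 + (r + 8)*(r + 3) = -3 + (8 + r)*(3 + r) = -3 + (3 + r)*(8 + r))
P(0)*X(t) = (-¼ - 1/120*0)*(21 + (-5)² + 11*(-5)) = (-¼ + 0)*(21 + 25 - 55) = -¼*(-9) = 9/4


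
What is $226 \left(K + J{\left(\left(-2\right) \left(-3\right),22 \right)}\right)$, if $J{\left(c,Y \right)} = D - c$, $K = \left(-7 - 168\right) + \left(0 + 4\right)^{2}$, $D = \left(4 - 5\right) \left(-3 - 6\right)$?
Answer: $-35256$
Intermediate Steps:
$D = 9$ ($D = \left(-1\right) \left(-9\right) = 9$)
$K = -159$ ($K = -175 + 4^{2} = -175 + 16 = -159$)
$J{\left(c,Y \right)} = 9 - c$
$226 \left(K + J{\left(\left(-2\right) \left(-3\right),22 \right)}\right) = 226 \left(-159 + \left(9 - \left(-2\right) \left(-3\right)\right)\right) = 226 \left(-159 + \left(9 - 6\right)\right) = 226 \left(-159 + 3\right) = 226 \left(-156\right) = -35256$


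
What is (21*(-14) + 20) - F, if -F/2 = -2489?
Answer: -5252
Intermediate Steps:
F = 4978 (F = -2*(-2489) = 4978)
(21*(-14) + 20) - F = (21*(-14) + 20) - 1*4978 = (-294 + 20) - 4978 = -274 - 4978 = -5252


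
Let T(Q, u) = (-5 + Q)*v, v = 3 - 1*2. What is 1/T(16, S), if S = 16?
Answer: 1/11 ≈ 0.090909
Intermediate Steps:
v = 1 (v = 3 - 2 = 1)
T(Q, u) = -5 + Q (T(Q, u) = (-5 + Q)*1 = -5 + Q)
1/T(16, S) = 1/(-5 + 16) = 1/11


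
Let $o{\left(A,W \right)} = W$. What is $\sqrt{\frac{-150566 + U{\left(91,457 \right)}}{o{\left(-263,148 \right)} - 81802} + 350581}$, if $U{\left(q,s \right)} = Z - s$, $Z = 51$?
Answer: $\frac{\sqrt{64929654815519}}{13609} \approx 592.1$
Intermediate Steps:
$U{\left(q,s \right)} = 51 - s$
$\sqrt{\frac{-150566 + U{\left(91,457 \right)}}{o{\left(-263,148 \right)} - 81802} + 350581} = \sqrt{\frac{-150566 + \left(51 - 457\right)}{148 - 81802} + 350581} = \sqrt{\frac{-150566 + \left(51 - 457\right)}{-81654} + 350581} = \sqrt{\left(-150566 - 406\right) \left(- \frac{1}{81654}\right) + 350581} = \sqrt{\left(-150972\right) \left(- \frac{1}{81654}\right) + 350581} = \sqrt{\frac{25162}{13609} + 350581} = \sqrt{\frac{4771081991}{13609}} = \frac{\sqrt{64929654815519}}{13609}$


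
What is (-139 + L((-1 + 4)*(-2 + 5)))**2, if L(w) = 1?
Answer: 19044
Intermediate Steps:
(-139 + L((-1 + 4)*(-2 + 5)))**2 = (-139 + 1)**2 = (-138)**2 = 19044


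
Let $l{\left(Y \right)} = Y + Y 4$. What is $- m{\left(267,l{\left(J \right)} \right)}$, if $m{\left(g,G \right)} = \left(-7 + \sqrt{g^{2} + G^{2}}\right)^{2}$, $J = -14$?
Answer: $-76238 + 14 \sqrt{76189} \approx -72374.0$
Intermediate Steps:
$l{\left(Y \right)} = 5 Y$ ($l{\left(Y \right)} = Y + 4 Y = 5 Y$)
$m{\left(g,G \right)} = \left(-7 + \sqrt{G^{2} + g^{2}}\right)^{2}$
$- m{\left(267,l{\left(J \right)} \right)} = - \left(-7 + \sqrt{\left(5 \left(-14\right)\right)^{2} + 267^{2}}\right)^{2} = - \left(-7 + \sqrt{\left(-70\right)^{2} + 71289}\right)^{2} = - \left(-7 + \sqrt{4900 + 71289}\right)^{2} = - \left(-7 + \sqrt{76189}\right)^{2}$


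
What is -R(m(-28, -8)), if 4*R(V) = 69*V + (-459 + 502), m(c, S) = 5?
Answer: -97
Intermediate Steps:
R(V) = 43/4 + 69*V/4 (R(V) = (69*V + (-459 + 502))/4 = (69*V + 43)/4 = (43 + 69*V)/4 = 43/4 + 69*V/4)
-R(m(-28, -8)) = -(43/4 + (69/4)*5) = -(43/4 + 345/4) = -1*97 = -97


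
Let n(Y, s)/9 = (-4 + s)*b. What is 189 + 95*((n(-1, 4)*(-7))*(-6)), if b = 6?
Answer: 189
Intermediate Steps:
n(Y, s) = -216 + 54*s (n(Y, s) = 9*((-4 + s)*6) = 9*(-24 + 6*s) = -216 + 54*s)
189 + 95*((n(-1, 4)*(-7))*(-6)) = 189 + 95*(((-216 + 54*4)*(-7))*(-6)) = 189 + 95*(((-216 + 216)*(-7))*(-6)) = 189 + 95*((0*(-7))*(-6)) = 189 + 95*(0*(-6)) = 189 + 95*0 = 189 + 0 = 189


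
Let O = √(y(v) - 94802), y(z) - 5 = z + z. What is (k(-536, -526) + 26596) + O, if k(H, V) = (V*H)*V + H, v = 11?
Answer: -148272276 + 5*I*√3791 ≈ -1.4827e+8 + 307.86*I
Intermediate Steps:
y(z) = 5 + 2*z (y(z) = 5 + (z + z) = 5 + 2*z)
k(H, V) = H + H*V² (k(H, V) = (H*V)*V + H = H*V² + H = H + H*V²)
O = 5*I*√3791 (O = √((5 + 2*11) - 94802) = √((5 + 22) - 94802) = √(27 - 94802) = √(-94775) = 5*I*√3791 ≈ 307.86*I)
(k(-536, -526) + 26596) + O = (-536*(1 + (-526)²) + 26596) + 5*I*√3791 = (-536*(1 + 276676) + 26596) + 5*I*√3791 = (-536*276677 + 26596) + 5*I*√3791 = (-148298872 + 26596) + 5*I*√3791 = -148272276 + 5*I*√3791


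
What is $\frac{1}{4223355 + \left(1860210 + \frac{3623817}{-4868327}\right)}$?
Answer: $\frac{4868327}{29616780121938} \approx 1.6438 \cdot 10^{-7}$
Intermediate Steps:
$\frac{1}{4223355 + \left(1860210 + \frac{3623817}{-4868327}\right)} = \frac{1}{4223355 + \left(1860210 + 3623817 \left(- \frac{1}{4868327}\right)\right)} = \frac{1}{4223355 + \left(1860210 - \frac{3623817}{4868327}\right)} = \frac{1}{4223355 + \frac{9056106944853}{4868327}} = \frac{1}{\frac{29616780121938}{4868327}} = \frac{4868327}{29616780121938}$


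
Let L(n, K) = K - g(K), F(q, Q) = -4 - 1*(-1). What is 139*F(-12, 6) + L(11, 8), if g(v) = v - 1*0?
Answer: -417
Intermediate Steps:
g(v) = v (g(v) = v + 0 = v)
F(q, Q) = -3 (F(q, Q) = -4 + 1 = -3)
L(n, K) = 0 (L(n, K) = K - K = 0)
139*F(-12, 6) + L(11, 8) = 139*(-3) + 0 = -417 + 0 = -417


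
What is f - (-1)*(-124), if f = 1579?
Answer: 1455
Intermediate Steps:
f - (-1)*(-124) = 1579 - (-1)*(-124) = 1579 - 1*124 = 1579 - 124 = 1455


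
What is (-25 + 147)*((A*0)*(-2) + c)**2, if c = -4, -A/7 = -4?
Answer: 1952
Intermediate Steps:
A = 28 (A = -7*(-4) = 28)
(-25 + 147)*((A*0)*(-2) + c)**2 = (-25 + 147)*((28*0)*(-2) - 4)**2 = 122*(0*(-2) - 4)**2 = 122*(0 - 4)**2 = 122*(-4)**2 = 122*16 = 1952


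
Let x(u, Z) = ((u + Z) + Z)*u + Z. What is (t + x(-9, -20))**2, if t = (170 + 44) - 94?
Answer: 292681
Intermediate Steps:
t = 120 (t = 214 - 94 = 120)
x(u, Z) = Z + u*(u + 2*Z) (x(u, Z) = ((Z + u) + Z)*u + Z = (u + 2*Z)*u + Z = u*(u + 2*Z) + Z = Z + u*(u + 2*Z))
(t + x(-9, -20))**2 = (120 + (-20 + (-9)**2 + 2*(-20)*(-9)))**2 = (120 + (-20 + 81 + 360))**2 = (120 + 421)**2 = 541**2 = 292681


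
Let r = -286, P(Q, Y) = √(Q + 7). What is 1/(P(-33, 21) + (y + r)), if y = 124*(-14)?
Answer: -1011/2044255 - I*√26/4088510 ≈ -0.00049456 - 1.2472e-6*I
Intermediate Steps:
P(Q, Y) = √(7 + Q)
y = -1736
1/(P(-33, 21) + (y + r)) = 1/(√(7 - 33) + (-1736 - 286)) = 1/(√(-26) - 2022) = 1/(I*√26 - 2022) = 1/(-2022 + I*√26)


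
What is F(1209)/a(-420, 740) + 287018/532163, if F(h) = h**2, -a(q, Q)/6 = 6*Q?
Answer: -85578487387/1575202480 ≈ -54.329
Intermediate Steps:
a(q, Q) = -36*Q
F(1209)/a(-420, 740) + 287018/532163 = 1209**2/((-36*740)) + 287018/532163 = 1461681/(-26640) + 287018*(1/532163) = 1461681*(-1/26640) + 287018/532163 = -162409/2960 + 287018/532163 = -85578487387/1575202480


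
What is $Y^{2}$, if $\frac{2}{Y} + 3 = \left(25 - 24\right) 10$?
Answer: $\frac{4}{49} \approx 0.081633$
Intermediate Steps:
$Y = \frac{2}{7}$ ($Y = \frac{2}{-3 + \left(25 - 24\right) 10} = \frac{2}{-3 + 1 \cdot 10} = \frac{2}{-3 + 10} = \frac{2}{7} \approx 0.28571$)
$Y^{2} = \left(\frac{2}{7}\right)^{2} = \frac{4}{49}$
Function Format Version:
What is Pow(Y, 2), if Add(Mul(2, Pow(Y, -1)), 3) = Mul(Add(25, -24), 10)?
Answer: Rational(4, 49) ≈ 0.081633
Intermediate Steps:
Y = Rational(2, 7) (Y = Mul(2, Pow(Add(-3, Mul(Add(25, -24), 10)), -1)) = Mul(2, Pow(Add(-3, Mul(1, 10)), -1)) = Mul(2, Pow(Add(-3, 10), -1)) = Mul(2, Pow(7, -1)) = Mul(2, Rational(1, 7)) = Rational(2, 7) ≈ 0.28571)
Pow(Y, 2) = Pow(Rational(2, 7), 2) = Rational(4, 49)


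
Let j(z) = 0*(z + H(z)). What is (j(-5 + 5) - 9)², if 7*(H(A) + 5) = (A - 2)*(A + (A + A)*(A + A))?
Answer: 81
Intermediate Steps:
H(A) = -5 + (-2 + A)*(A + 4*A²)/7 (H(A) = -5 + ((A - 2)*(A + (A + A)*(A + A)))/7 = -5 + ((-2 + A)*(A + (2*A)*(2*A)))/7 = -5 + ((-2 + A)*(A + 4*A²))/7 = -5 + (-2 + A)*(A + 4*A²)/7)
j(z) = 0 (j(z) = 0*(z + (-5 - z² - 2*z/7 + 4*z³/7)) = 0*(-5 - z² + 4*z³/7 + 5*z/7) = 0)
(j(-5 + 5) - 9)² = (0 - 9)² = (-9)² = 81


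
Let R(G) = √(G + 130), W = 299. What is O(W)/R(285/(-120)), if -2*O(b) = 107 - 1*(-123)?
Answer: -230*√2042/1021 ≈ -10.180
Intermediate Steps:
R(G) = √(130 + G)
O(b) = -115 (O(b) = -(107 - 1*(-123))/2 = -(107 + 123)/2 = -½*230 = -115)
O(W)/R(285/(-120)) = -115/√(130 + 285/(-120)) = -115/√(130 + 285*(-1/120)) = -115/√(130 - 19/8) = -115*2*√2042/1021 = -230*√2042/1021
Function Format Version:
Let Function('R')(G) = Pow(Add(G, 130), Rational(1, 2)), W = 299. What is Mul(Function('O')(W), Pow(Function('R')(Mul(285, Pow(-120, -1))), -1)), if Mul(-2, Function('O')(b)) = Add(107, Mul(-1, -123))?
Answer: Mul(Rational(-230, 1021), Pow(2042, Rational(1, 2))) ≈ -10.180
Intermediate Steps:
Function('R')(G) = Pow(Add(130, G), Rational(1, 2))
Function('O')(b) = -115 (Function('O')(b) = Mul(Rational(-1, 2), Add(107, Mul(-1, -123))) = Mul(Rational(-1, 2), Add(107, 123)) = Mul(Rational(-1, 2), 230) = -115)
Mul(Function('O')(W), Pow(Function('R')(Mul(285, Pow(-120, -1))), -1)) = Mul(-115, Pow(Pow(Add(130, Mul(285, Pow(-120, -1))), Rational(1, 2)), -1)) = Mul(-115, Pow(Pow(Add(130, Mul(285, Rational(-1, 120))), Rational(1, 2)), -1)) = Mul(-115, Pow(Pow(Add(130, Rational(-19, 8)), Rational(1, 2)), -1)) = Mul(-115, Pow(Pow(Rational(1021, 8), Rational(1, 2)), -1)) = Mul(-115, Pow(Mul(Rational(1, 4), Pow(2042, Rational(1, 2))), -1)) = Mul(-115, Mul(Rational(2, 1021), Pow(2042, Rational(1, 2)))) = Mul(Rational(-230, 1021), Pow(2042, Rational(1, 2)))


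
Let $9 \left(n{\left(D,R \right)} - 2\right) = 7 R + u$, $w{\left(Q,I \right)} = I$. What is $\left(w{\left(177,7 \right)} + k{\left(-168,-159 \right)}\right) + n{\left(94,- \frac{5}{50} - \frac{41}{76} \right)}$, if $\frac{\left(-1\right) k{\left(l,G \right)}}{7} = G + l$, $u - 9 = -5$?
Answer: $\frac{7858979}{3420} \approx 2297.9$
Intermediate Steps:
$u = 4$ ($u = 9 - 5 = 4$)
$n{\left(D,R \right)} = \frac{22}{9} + \frac{7 R}{9}$ ($n{\left(D,R \right)} = 2 + \frac{7 R + 4}{9} = 2 + \frac{4 + 7 R}{9} = 2 + \left(\frac{4}{9} + \frac{7 R}{9}\right) = \frac{22}{9} + \frac{7 R}{9}$)
$k{\left(l,G \right)} = - 7 G - 7 l$ ($k{\left(l,G \right)} = - 7 \left(G + l\right) = - 7 G - 7 l$)
$\left(w{\left(177,7 \right)} + k{\left(-168,-159 \right)}\right) + n{\left(94,- \frac{5}{50} - \frac{41}{76} \right)} = \left(7 - -2289\right) + \left(\frac{22}{9} + \frac{7 \left(- \frac{5}{50} - \frac{41}{76}\right)}{9}\right) = \left(7 + \left(1113 + 1176\right)\right) + \left(\frac{22}{9} + \frac{7 \left(\left(-5\right) \frac{1}{50} - \frac{41}{76}\right)}{9}\right) = \left(7 + 2289\right) + \left(\frac{22}{9} + \frac{7 \left(- \frac{1}{10} - \frac{41}{76}\right)}{9}\right) = 2296 + \left(\frac{22}{9} + \frac{7}{9} \left(- \frac{243}{380}\right)\right) = 2296 + \left(\frac{22}{9} - \frac{189}{380}\right) = 2296 + \frac{6659}{3420} = \frac{7858979}{3420}$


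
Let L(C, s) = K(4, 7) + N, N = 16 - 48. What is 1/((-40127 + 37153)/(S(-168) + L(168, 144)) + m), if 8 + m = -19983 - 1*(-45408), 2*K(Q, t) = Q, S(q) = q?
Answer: 99/2517770 ≈ 3.9320e-5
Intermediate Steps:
K(Q, t) = Q/2
N = -32
L(C, s) = -30 (L(C, s) = (½)*4 - 32 = 2 - 32 = -30)
m = 25417 (m = -8 + (-19983 - 1*(-45408)) = -8 + (-19983 + 45408) = -8 + 25425 = 25417)
1/((-40127 + 37153)/(S(-168) + L(168, 144)) + m) = 1/((-40127 + 37153)/(-168 - 30) + 25417) = 1/(-2974/(-198) + 25417) = 1/(-2974*(-1/198) + 25417) = 1/(1487/99 + 25417) = 1/(2517770/99) = 99/2517770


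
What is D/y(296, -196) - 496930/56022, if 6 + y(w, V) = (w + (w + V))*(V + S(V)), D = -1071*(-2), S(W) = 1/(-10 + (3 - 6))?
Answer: -41933489906/4712766717 ≈ -8.8978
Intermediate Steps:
S(W) = -1/13 (S(W) = 1/(-10 - 3) = 1/(-13) = -1/13)
D = 2142
y(w, V) = -6 + (-1/13 + V)*(V + 2*w) (y(w, V) = -6 + (w + (w + V))*(V - 1/13) = -6 + (w + (V + w))*(-1/13 + V) = -6 + (V + 2*w)*(-1/13 + V) = -6 + (-1/13 + V)*(V + 2*w))
D/y(296, -196) - 496930/56022 = 2142/(-6 + (-196)**2 - 2/13*296 - 1/13*(-196) + 2*(-196)*296) - 496930/56022 = 2142/(-6 + 38416 - 592/13 + 196/13 - 116032) - 496930*1/56022 = 2142/(-1009482/13) - 248465/28011 = 2142*(-13/1009482) - 248465/28011 = -4641/168247 - 248465/28011 = -41933489906/4712766717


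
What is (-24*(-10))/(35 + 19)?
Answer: 40/9 ≈ 4.4444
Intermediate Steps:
(-24*(-10))/(35 + 19) = 240/54 = 240*(1/54) = 40/9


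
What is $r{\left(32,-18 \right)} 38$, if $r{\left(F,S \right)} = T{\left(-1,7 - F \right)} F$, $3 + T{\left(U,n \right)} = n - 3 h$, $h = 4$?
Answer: $-48640$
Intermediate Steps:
$T{\left(U,n \right)} = -15 + n$ ($T{\left(U,n \right)} = -3 + \left(n - 12\right) = -3 + \left(-12 + n\right) = -15 + n$)
$r{\left(F,S \right)} = F \left(-8 - F\right)$ ($r{\left(F,S \right)} = \left(-15 - \left(-7 + F\right)\right) F = \left(-8 - F\right) F = F \left(-8 - F\right)$)
$r{\left(32,-18 \right)} 38 = \left(-1\right) 32 \left(8 + 32\right) 38 = \left(-1\right) 32 \cdot 40 \cdot 38 = \left(-1280\right) 38 = -48640$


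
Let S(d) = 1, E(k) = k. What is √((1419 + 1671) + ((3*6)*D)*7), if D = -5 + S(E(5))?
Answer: √2586 ≈ 50.853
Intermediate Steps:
D = -4 (D = -5 + 1 = -4)
√((1419 + 1671) + ((3*6)*D)*7) = √((1419 + 1671) + ((3*6)*(-4))*7) = √(3090 + (18*(-4))*7) = √(3090 - 72*7) = √(3090 - 504) = √2586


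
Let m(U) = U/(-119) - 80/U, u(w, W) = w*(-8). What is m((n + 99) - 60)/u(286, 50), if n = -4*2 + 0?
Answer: 10481/8440432 ≈ 0.0012418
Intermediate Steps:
u(w, W) = -8*w
n = -8 (n = -8 + 0 = -8)
m(U) = -80/U - U/119 (m(U) = U*(-1/119) - 80/U = -U/119 - 80/U = -80/U - U/119)
m((n + 99) - 60)/u(286, 50) = (-80/((-8 + 99) - 60) - ((-8 + 99) - 60)/119)/((-8*286)) = (-80/(91 - 60) - (91 - 60)/119)/(-2288) = (-80/31 - 1/119*31)*(-1/2288) = (-80*1/31 - 31/119)*(-1/2288) = (-80/31 - 31/119)*(-1/2288) = -10481/3689*(-1/2288) = 10481/8440432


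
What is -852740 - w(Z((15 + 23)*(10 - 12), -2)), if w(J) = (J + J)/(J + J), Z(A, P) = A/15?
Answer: -852741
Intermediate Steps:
Z(A, P) = A/15 (Z(A, P) = A*(1/15) = A/15)
w(J) = 1 (w(J) = (2*J)/((2*J)) = (2*J)*(1/(2*J)) = 1)
-852740 - w(Z((15 + 23)*(10 - 12), -2)) = -852740 - 1*1 = -852740 - 1 = -852741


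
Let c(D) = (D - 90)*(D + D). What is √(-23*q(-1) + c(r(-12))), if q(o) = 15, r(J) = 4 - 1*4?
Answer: I*√345 ≈ 18.574*I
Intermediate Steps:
r(J) = 0 (r(J) = 4 - 4 = 0)
c(D) = 2*D*(-90 + D) (c(D) = (-90 + D)*(2*D) = 2*D*(-90 + D))
√(-23*q(-1) + c(r(-12))) = √(-23*15 + 2*0*(-90 + 0)) = √(-345 + 2*0*(-90)) = √(-345 + 0) = √(-345) = I*√345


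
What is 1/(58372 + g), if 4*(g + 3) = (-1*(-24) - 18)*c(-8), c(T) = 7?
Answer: 2/116759 ≈ 1.7129e-5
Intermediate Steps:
g = 15/2 (g = -3 + ((-1*(-24) - 18)*7)/4 = -3 + ((24 - 18)*7)/4 = -3 + (6*7)/4 = -3 + (1/4)*42 = -3 + 21/2 = 15/2 ≈ 7.5000)
1/(58372 + g) = 1/(58372 + 15/2) = 1/(116759/2) = 2/116759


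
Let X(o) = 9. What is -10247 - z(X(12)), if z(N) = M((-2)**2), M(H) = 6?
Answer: -10253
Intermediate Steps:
z(N) = 6
-10247 - z(X(12)) = -10247 - 1*6 = -10247 - 6 = -10253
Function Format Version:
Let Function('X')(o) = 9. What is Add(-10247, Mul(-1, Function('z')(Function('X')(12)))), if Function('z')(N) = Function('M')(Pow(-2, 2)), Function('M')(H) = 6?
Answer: -10253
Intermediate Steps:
Function('z')(N) = 6
Add(-10247, Mul(-1, Function('z')(Function('X')(12)))) = Add(-10247, Mul(-1, 6)) = Add(-10247, -6) = -10253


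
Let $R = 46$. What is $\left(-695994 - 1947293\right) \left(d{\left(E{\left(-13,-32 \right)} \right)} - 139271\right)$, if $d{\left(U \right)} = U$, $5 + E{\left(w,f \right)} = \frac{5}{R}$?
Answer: $\frac{16934723033317}{46} \approx 3.6815 \cdot 10^{11}$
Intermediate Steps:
$E{\left(w,f \right)} = - \frac{225}{46}$ ($E{\left(w,f \right)} = -5 + \frac{5}{46} = - \frac{225}{46}$)
$\left(-695994 - 1947293\right) \left(d{\left(E{\left(-13,-32 \right)} \right)} - 139271\right) = \left(-695994 - 1947293\right) \left(- \frac{225}{46} - 139271\right) = \left(-2643287\right) \left(- \frac{6406691}{46}\right) = \frac{16934723033317}{46}$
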